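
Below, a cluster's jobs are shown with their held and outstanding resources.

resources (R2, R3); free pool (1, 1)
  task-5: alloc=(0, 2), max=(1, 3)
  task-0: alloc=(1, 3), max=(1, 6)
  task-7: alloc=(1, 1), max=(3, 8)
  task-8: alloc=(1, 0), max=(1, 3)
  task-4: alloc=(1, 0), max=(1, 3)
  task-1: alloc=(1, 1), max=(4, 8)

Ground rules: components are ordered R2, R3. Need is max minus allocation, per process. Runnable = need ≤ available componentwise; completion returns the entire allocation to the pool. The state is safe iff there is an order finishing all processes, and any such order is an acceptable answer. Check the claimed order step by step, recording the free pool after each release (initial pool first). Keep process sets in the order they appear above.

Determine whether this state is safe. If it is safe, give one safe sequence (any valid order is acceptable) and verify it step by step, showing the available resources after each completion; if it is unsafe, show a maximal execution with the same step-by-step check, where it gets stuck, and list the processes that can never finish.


UNSAFE — no complete ordering exists.
Key observation: the wall is R3: completing task-5, task-8, task-0, task-4 brings the pool only to (4, 6), and all the rest need more.
Going as far as possible: task-5, task-8, task-0, task-4; after that, nothing fits. Verifying each step:
  pool = (1, 1)
  task-5: need (1, 1) fits (1, 1); releases (0, 2), pool now (1, 3)
  task-8: need (0, 3) fits (1, 3); releases (1, 0), pool now (2, 3)
  task-0: need (0, 3) fits (2, 3); releases (1, 3), pool now (3, 6)
  task-4: need (0, 3) fits (3, 6); releases (1, 0), pool now (4, 6)
  blocked: task-7 wants (2, 7), pool (4, 6) — not enough R3
  blocked: task-1 wants (3, 7), pool (4, 6) — not enough R3
Processes that can never finish: task-7 and task-1.


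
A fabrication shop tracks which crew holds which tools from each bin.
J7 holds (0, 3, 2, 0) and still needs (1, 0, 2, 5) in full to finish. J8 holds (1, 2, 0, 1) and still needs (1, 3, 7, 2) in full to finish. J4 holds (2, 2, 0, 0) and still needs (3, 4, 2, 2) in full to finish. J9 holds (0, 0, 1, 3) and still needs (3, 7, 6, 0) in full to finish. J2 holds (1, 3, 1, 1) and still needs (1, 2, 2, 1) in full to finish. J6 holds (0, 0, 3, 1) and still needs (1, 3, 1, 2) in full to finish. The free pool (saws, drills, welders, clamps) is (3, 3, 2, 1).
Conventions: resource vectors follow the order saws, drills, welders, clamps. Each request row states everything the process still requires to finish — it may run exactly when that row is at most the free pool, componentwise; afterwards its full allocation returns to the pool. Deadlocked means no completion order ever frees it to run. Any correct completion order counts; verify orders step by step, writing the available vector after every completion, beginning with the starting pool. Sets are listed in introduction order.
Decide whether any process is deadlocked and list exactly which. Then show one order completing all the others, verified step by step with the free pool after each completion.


No process is deadlocked.
Key observation: no deadlock: J2 fits now, and the freed resources carry the rest through.
A valid finishing order for the others: J2, J6, J4, J9, J8, J7. Verifying each step:
  pool = (3, 3, 2, 1)
  J2 needs (1, 2, 2, 1) <= (3, 3, 2, 1) -> finishes; pool += (1, 3, 1, 1) = (4, 6, 3, 2)
  J6 needs (1, 3, 1, 2) <= (4, 6, 3, 2) -> finishes; pool += (0, 0, 3, 1) = (4, 6, 6, 3)
  J4 needs (3, 4, 2, 2) <= (4, 6, 6, 3) -> finishes; pool += (2, 2, 0, 0) = (6, 8, 6, 3)
  J9 needs (3, 7, 6, 0) <= (6, 8, 6, 3) -> finishes; pool += (0, 0, 1, 3) = (6, 8, 7, 6)
  J8 needs (1, 3, 7, 2) <= (6, 8, 7, 6) -> finishes; pool += (1, 2, 0, 1) = (7, 10, 7, 7)
  J7 needs (1, 0, 2, 5) <= (7, 10, 7, 7) -> finishes; pool += (0, 3, 2, 0) = (7, 13, 9, 7)


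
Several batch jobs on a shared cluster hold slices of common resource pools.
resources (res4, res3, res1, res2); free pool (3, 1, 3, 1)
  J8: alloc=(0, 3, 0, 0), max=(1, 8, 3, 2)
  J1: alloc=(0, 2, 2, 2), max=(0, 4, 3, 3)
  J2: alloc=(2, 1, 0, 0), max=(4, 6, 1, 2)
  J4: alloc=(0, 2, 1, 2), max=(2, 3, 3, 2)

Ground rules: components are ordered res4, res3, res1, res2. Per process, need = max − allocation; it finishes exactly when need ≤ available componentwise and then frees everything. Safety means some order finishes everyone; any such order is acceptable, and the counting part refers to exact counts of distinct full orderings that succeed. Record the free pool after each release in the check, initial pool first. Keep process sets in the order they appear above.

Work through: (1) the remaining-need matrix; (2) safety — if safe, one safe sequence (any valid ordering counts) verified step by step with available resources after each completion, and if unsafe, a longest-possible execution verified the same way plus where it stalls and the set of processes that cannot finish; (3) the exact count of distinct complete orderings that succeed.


(1) Need matrix, components ordered res4, res3, res1, res2:
  J8: (1, 5, 3, 2)
  J1: (0, 2, 1, 1)
  J2: (2, 5, 1, 2)
  J4: (2, 1, 2, 0)
(2) The state is SAFE; one workable sequence: J4, J1, J8, J2.
Key observation: the first exact fit in this order is J4 — it needs (2, 1, 2, 0) with (3, 1, 3, 1) free, meeting a requested resource to the last unit.
Verifying each step:
  pool = (3, 1, 3, 1)
  run J4 (needs (2, 1, 2, 0), free (3, 1, 3, 1)); after release of (0, 2, 1, 2) the pool is (3, 3, 4, 3)
  run J1 (needs (0, 2, 1, 1), free (3, 3, 4, 3)); after release of (0, 2, 2, 2) the pool is (3, 5, 6, 5)
  run J8 (needs (1, 5, 3, 2), free (3, 5, 6, 5)); after release of (0, 3, 0, 0) the pool is (3, 8, 6, 5)
  run J2 (needs (2, 5, 1, 2), free (3, 8, 6, 5)); after release of (2, 1, 0, 0) the pool is (5, 9, 6, 5)
(3) The exact count: 2 of the possible complete orderings are safe sequences.


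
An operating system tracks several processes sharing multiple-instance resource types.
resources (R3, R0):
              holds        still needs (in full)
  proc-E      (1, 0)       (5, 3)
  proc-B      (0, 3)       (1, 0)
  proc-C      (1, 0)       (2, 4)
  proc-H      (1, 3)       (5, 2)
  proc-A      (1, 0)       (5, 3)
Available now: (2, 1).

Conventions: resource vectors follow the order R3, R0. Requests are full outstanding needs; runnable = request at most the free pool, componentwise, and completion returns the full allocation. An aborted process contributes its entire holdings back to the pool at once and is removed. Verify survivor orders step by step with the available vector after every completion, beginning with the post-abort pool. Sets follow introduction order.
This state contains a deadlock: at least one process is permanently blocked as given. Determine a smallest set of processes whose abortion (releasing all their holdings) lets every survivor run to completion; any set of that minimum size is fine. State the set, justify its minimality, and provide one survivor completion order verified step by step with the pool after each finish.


Minimum abort set: proc-E and proc-A.
Key observation: the returned (2, 0) from proc-E and proc-A is what brings proc-H — unrunnable before, under any order — into play at step 3.
Why nothing smaller works — every single abort fails: proc-E alone leaves proc-H blocked (short on R3); proc-B alone leaves proc-E blocked (short on R3); proc-C alone leaves proc-E blocked (short on R3); proc-H alone leaves proc-E blocked (short on R3); proc-A alone leaves proc-E blocked (short on R3).
Survivors finish in the order: proc-B, proc-C, proc-H. Walking it through (pool after the aborts first):
  pool = (4, 1)
  proc-B: need (1, 0) fits (4, 1); releases (0, 3), pool now (4, 4)
  proc-C: need (2, 4) fits (4, 4); releases (1, 0), pool now (5, 4)
  proc-H: need (5, 2) fits (5, 4); releases (1, 3), pool now (6, 7)


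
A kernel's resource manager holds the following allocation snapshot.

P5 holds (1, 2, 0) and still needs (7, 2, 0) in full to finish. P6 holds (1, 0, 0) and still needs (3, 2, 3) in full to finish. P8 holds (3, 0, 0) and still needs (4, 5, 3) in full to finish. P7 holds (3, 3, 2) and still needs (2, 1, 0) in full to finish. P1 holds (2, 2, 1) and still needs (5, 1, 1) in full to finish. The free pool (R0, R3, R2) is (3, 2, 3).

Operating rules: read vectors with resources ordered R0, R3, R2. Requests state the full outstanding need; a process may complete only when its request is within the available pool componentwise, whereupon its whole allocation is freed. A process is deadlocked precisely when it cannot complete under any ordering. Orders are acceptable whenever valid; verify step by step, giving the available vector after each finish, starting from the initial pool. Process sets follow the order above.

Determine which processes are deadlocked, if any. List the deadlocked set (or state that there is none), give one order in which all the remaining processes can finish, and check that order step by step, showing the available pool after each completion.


No process is deadlocked.
Key observation: P7 can run right away; the returned allocation unlocks the remaining processes in turn.
One completion order for the rest: P7, P6, P8, P1, P5. Verifying each step:
  pool = (3, 2, 3)
  P7: need (2, 1, 0) fits (3, 2, 3); releases (3, 3, 2), pool now (6, 5, 5)
  P6: need (3, 2, 3) fits (6, 5, 5); releases (1, 0, 0), pool now (7, 5, 5)
  P8: need (4, 5, 3) fits (7, 5, 5); releases (3, 0, 0), pool now (10, 5, 5)
  P1: need (5, 1, 1) fits (10, 5, 5); releases (2, 2, 1), pool now (12, 7, 6)
  P5: need (7, 2, 0) fits (12, 7, 6); releases (1, 2, 0), pool now (13, 9, 6)


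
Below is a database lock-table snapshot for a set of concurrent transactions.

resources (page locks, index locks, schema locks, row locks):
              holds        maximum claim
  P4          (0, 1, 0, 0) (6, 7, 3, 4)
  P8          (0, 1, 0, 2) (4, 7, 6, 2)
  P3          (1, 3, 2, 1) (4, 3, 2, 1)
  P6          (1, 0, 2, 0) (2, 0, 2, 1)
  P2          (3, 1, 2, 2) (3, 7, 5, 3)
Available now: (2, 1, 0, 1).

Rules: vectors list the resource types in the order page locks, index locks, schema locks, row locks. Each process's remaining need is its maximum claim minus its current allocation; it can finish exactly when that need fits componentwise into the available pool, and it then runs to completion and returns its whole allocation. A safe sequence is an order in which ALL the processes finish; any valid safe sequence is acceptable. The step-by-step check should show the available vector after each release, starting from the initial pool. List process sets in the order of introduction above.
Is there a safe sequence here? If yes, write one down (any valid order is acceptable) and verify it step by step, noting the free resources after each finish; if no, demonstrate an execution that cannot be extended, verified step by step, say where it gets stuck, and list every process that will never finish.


UNSAFE.
Key observation: index locks is the bottleneck — with P6, P3 done the pool holds (4, 4, 4, 2), short of every remaining need.
A maximal execution: P6, P3 — then nothing else fits. Step-by-step check:
  pool = (2, 1, 0, 1)
  P6: need (1, 0, 0, 1) fits (2, 1, 0, 1); releases (1, 0, 2, 0), pool now (3, 1, 2, 1)
  P3: need (3, 0, 0, 0) fits (3, 1, 2, 1); releases (1, 3, 2, 1), pool now (4, 4, 4, 2)
  blocked: P4 wants (6, 6, 3, 4), pool (4, 4, 4, 2) — not enough page locks, index locks and row locks
  blocked: P8 wants (4, 6, 6, 0), pool (4, 4, 4, 2) — not enough index locks and schema locks
  blocked: P2 wants (0, 6, 3, 1), pool (4, 4, 4, 2) — not enough index locks
Permanently blocked: P4, P8 and P2.


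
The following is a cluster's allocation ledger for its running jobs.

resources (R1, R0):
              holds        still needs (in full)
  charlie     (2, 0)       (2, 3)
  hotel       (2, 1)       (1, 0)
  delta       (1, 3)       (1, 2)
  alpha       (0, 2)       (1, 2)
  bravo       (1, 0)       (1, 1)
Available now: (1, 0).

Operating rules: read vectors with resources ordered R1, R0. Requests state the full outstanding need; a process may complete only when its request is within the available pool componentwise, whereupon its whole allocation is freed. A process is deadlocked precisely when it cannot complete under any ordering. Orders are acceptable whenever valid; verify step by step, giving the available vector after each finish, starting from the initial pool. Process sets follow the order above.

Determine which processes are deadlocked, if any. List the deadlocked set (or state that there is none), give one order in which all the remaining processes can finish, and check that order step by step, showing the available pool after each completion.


The deadlocked set is charlie, delta and alpha.
Key observation: no order helps: past hotel, bravo, the free pool tops out at (4, 1), below what each blocked process needs in R0.
The rest can finish in the order hotel, bravo. Step-by-step check:
  pool = (1, 0)
  hotel: need (1, 0) fits (1, 0); releases (2, 1), pool now (3, 1)
  bravo: need (1, 1) fits (3, 1); releases (1, 0), pool now (4, 1)
The stuck group stays short no matter what:
  charlie still needs (2, 3) but only (4, 1) is free — short on R0
  delta still needs (1, 2) but only (4, 1) is free — short on R0
  alpha still needs (1, 2) but only (4, 1) is free — short on R0


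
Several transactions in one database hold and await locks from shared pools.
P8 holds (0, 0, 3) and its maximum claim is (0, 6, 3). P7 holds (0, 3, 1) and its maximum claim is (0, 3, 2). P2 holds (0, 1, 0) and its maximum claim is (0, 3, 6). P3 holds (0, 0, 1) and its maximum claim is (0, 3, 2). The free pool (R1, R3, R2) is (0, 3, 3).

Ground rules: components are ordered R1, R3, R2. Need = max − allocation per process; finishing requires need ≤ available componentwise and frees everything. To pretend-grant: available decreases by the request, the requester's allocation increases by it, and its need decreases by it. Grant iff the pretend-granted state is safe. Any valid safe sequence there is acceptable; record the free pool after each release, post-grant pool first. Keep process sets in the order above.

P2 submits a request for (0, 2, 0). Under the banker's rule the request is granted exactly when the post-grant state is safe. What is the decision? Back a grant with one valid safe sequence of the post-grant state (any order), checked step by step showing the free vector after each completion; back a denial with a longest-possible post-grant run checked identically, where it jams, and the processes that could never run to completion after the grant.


DENY. Granting would leave the state unsafe.
Key observation: after P7, P3 the pool peaks at (0, 4, 5), and each blocked process is short somewhere: P8 on R3; P2 on R2.
Pretend the grant happened; the run P7, P3 goes as far as possible. Walking it through:
  pool = (0, 1, 3)
  run P7 (needs (0, 0, 1), free (0, 1, 3)); after release of (0, 3, 1) the pool is (0, 4, 4)
  run P3 (needs (0, 3, 1), free (0, 4, 4)); after release of (0, 0, 1) the pool is (0, 4, 5)
  P8 cannot run: need (0, 6, 0) vs free (0, 4, 5) (insufficient R3)
  P2 cannot run: need (0, 0, 6) vs free (0, 4, 5) (insufficient R2)
Had the request been granted, P8 and P2 could never finish.


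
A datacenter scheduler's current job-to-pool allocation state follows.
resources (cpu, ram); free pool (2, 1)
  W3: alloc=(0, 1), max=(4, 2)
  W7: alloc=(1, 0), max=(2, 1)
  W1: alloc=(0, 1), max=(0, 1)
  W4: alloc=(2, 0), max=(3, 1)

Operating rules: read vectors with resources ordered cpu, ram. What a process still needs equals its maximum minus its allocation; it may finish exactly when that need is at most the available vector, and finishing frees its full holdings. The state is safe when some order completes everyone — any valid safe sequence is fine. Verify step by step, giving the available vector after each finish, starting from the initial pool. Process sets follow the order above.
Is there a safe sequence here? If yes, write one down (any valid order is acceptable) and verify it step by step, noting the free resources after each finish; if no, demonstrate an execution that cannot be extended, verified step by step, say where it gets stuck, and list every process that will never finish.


SAFE — a valid safe sequence is W1, W4, W7, W3.
Key observation: no step in this order meets a requested resource exactly; the smallest headroom is 1, first reached at W4 (need (1, 1), pool (2, 2)).
Check, step by step:
  pool = (2, 1)
  run W1 (needs (0, 0), free (2, 1)); after release of (0, 1) the pool is (2, 2)
  run W4 (needs (1, 1), free (2, 2)); after release of (2, 0) the pool is (4, 2)
  run W7 (needs (1, 1), free (4, 2)); after release of (1, 0) the pool is (5, 2)
  run W3 (needs (4, 1), free (5, 2)); after release of (0, 1) the pool is (5, 3)


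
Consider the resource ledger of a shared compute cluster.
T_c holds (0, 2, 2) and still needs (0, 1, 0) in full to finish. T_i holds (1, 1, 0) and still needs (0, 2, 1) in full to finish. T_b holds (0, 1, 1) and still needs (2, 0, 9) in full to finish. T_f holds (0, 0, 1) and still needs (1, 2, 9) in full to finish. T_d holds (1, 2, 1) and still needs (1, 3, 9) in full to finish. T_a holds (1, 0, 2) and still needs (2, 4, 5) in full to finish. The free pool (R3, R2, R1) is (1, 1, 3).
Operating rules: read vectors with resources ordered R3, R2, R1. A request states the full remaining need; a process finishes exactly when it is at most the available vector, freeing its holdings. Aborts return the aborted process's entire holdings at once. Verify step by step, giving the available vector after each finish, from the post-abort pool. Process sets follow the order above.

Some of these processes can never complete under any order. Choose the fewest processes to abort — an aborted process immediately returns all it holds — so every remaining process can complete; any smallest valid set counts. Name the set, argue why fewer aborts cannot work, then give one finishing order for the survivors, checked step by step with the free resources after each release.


The answer: abort T_b and T_f.
Key observation: aborting T_b and T_f returns (0, 1, 2), and T_d — hopeless before — runs at step 4 with the returned capacity in the pool.
Why nothing smaller works — every single abort fails: T_c alone leaves T_b blocked (short on R1); T_i alone leaves T_b blocked (short on R1); T_b alone leaves T_f blocked (short on R1); T_f alone leaves T_b blocked (short on R1); T_d alone leaves T_b blocked (short on R1); T_a alone leaves T_b blocked (short on R1).
The survivors complete as T_c, T_i, T_a, T_d. Step-by-step check (starting from the post-abort pool):
  pool = (1, 2, 5)
  T_c: need (0, 1, 0) fits (1, 2, 5); releases (0, 2, 2), pool now (1, 4, 7)
  T_i: need (0, 2, 1) fits (1, 4, 7); releases (1, 1, 0), pool now (2, 5, 7)
  T_a: need (2, 4, 5) fits (2, 5, 7); releases (1, 0, 2), pool now (3, 5, 9)
  T_d: need (1, 3, 9) fits (3, 5, 9); releases (1, 2, 1), pool now (4, 7, 10)


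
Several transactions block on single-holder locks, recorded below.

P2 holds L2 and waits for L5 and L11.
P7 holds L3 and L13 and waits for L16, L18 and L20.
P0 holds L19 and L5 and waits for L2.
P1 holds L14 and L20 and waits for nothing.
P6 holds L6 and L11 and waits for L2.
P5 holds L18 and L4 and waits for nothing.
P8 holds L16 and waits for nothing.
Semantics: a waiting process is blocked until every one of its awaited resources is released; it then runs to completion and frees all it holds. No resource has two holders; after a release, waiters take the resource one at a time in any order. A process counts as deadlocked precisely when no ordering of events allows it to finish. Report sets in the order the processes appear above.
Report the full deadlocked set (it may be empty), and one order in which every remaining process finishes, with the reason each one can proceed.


The deadlocked set is P2, P0 and P6.
Key observation: along P2 -> P0 -> P2, each member waits on what the next one holds — a deadlock; P6 is caught in further circular waits.
One completion order for the rest: P1, P5, P8, P7.
Verifying each step:
  P1 waits on nothing -> runs at once and releases L14 and L20
  P5 waits on nothing -> runs at once and releases L18 and L4
  P8 waits on nothing -> runs at once and releases L16
  P7 waits on L16, L18 and L20 — all released -> runs and releases L3 and L13


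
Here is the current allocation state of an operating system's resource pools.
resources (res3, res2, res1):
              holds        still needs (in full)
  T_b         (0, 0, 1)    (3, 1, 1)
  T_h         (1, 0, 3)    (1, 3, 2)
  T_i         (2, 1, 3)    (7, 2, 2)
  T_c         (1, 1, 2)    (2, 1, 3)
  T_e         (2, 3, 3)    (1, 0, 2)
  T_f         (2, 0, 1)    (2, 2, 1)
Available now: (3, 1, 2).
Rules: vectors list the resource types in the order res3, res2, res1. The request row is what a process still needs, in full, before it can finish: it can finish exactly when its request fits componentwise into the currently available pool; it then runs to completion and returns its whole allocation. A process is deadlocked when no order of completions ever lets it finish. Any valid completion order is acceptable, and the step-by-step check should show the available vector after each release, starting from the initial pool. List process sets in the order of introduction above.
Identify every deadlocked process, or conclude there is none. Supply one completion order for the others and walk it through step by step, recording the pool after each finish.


No process is deadlocked.
Key observation: T_e can run right away; the returned allocation unlocks the remaining processes in turn.
The rest can finish in the order T_e, T_c, T_f, T_b, T_i, T_h. Verifying each step:
  pool = (3, 1, 2)
  T_e needs (1, 0, 2) <= (3, 1, 2) -> finishes; pool += (2, 3, 3) = (5, 4, 5)
  T_c needs (2, 1, 3) <= (5, 4, 5) -> finishes; pool += (1, 1, 2) = (6, 5, 7)
  T_f needs (2, 2, 1) <= (6, 5, 7) -> finishes; pool += (2, 0, 1) = (8, 5, 8)
  T_b needs (3, 1, 1) <= (8, 5, 8) -> finishes; pool += (0, 0, 1) = (8, 5, 9)
  T_i needs (7, 2, 2) <= (8, 5, 9) -> finishes; pool += (2, 1, 3) = (10, 6, 12)
  T_h needs (1, 3, 2) <= (10, 6, 12) -> finishes; pool += (1, 0, 3) = (11, 6, 15)


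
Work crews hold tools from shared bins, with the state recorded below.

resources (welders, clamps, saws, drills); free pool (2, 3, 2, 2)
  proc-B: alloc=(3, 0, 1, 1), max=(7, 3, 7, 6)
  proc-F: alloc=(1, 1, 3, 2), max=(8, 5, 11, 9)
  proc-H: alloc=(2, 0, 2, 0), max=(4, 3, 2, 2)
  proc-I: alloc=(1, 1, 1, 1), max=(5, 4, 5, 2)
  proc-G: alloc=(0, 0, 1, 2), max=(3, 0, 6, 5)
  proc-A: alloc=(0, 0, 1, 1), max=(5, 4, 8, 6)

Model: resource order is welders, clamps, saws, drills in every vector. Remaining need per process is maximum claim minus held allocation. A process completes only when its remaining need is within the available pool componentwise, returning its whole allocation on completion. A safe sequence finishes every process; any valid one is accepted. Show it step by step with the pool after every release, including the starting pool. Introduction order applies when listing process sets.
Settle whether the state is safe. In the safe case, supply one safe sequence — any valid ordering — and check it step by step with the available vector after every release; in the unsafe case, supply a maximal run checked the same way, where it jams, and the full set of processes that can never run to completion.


SAFE — a valid safe sequence is proc-H, proc-I, proc-G, proc-B, proc-A, proc-F.
Key observation: the order's first zero-slack moment is proc-H ((2, 3, 0, 2) needed, (2, 3, 2, 2) free — a requested resource with nothing to spare).
Walking it through:
  pool = (2, 3, 2, 2)
  run proc-H (needs (2, 3, 0, 2), free (2, 3, 2, 2)); after release of (2, 0, 2, 0) the pool is (4, 3, 4, 2)
  run proc-I (needs (4, 3, 4, 1), free (4, 3, 4, 2)); after release of (1, 1, 1, 1) the pool is (5, 4, 5, 3)
  run proc-G (needs (3, 0, 5, 3), free (5, 4, 5, 3)); after release of (0, 0, 1, 2) the pool is (5, 4, 6, 5)
  run proc-B (needs (4, 3, 6, 5), free (5, 4, 6, 5)); after release of (3, 0, 1, 1) the pool is (8, 4, 7, 6)
  run proc-A (needs (5, 4, 7, 5), free (8, 4, 7, 6)); after release of (0, 0, 1, 1) the pool is (8, 4, 8, 7)
  run proc-F (needs (7, 4, 8, 7), free (8, 4, 8, 7)); after release of (1, 1, 3, 2) the pool is (9, 5, 11, 9)


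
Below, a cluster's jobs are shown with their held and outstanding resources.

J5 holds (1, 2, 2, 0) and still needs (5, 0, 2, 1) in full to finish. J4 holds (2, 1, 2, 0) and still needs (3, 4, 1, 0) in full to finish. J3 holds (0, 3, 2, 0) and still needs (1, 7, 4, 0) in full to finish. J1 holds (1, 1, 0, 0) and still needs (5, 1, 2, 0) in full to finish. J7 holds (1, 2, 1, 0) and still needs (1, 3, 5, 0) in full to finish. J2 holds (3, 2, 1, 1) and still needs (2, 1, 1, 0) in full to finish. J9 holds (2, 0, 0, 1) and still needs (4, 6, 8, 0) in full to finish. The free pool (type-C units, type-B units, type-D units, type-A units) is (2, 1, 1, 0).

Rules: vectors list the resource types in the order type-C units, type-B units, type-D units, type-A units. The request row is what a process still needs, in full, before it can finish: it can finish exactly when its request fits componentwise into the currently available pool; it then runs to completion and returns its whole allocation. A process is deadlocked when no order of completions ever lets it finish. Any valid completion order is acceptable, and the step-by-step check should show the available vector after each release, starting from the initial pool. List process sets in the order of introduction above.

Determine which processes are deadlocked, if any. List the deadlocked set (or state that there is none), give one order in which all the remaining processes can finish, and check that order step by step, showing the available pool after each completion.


No process is deadlocked.
Key observation: starting with J2, each completion frees enough for the next — no one is permanently blocked.
A valid finishing order for the others: J2, J5, J1, J4, J7, J3, J9. Walking it through:
  pool = (2, 1, 1, 0)
  run J2 (needs (2, 1, 1, 0), free (2, 1, 1, 0)); after release of (3, 2, 1, 1) the pool is (5, 3, 2, 1)
  run J5 (needs (5, 0, 2, 1), free (5, 3, 2, 1)); after release of (1, 2, 2, 0) the pool is (6, 5, 4, 1)
  run J1 (needs (5, 1, 2, 0), free (6, 5, 4, 1)); after release of (1, 1, 0, 0) the pool is (7, 6, 4, 1)
  run J4 (needs (3, 4, 1, 0), free (7, 6, 4, 1)); after release of (2, 1, 2, 0) the pool is (9, 7, 6, 1)
  run J7 (needs (1, 3, 5, 0), free (9, 7, 6, 1)); after release of (1, 2, 1, 0) the pool is (10, 9, 7, 1)
  run J3 (needs (1, 7, 4, 0), free (10, 9, 7, 1)); after release of (0, 3, 2, 0) the pool is (10, 12, 9, 1)
  run J9 (needs (4, 6, 8, 0), free (10, 12, 9, 1)); after release of (2, 0, 0, 1) the pool is (12, 12, 9, 2)


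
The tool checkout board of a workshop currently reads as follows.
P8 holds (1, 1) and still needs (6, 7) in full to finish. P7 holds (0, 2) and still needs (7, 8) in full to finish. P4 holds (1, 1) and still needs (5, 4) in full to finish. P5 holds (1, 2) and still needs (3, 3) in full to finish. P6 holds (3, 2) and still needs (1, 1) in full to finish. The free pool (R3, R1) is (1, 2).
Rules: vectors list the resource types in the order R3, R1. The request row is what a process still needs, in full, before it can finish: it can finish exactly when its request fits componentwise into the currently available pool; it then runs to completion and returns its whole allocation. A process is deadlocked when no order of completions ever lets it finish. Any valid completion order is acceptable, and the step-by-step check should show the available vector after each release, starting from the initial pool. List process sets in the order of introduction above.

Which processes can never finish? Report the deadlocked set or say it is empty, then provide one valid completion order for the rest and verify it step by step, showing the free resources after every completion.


The deadlocked set is empty.
Key observation: P6 fits the free pool immediately, and its release cascades until everyone finishes.
The rest can finish in the order P6, P5, P4, P8, P7. Check, step by step:
  pool = (1, 2)
  P6: need (1, 1) fits (1, 2); releases (3, 2), pool now (4, 4)
  P5: need (3, 3) fits (4, 4); releases (1, 2), pool now (5, 6)
  P4: need (5, 4) fits (5, 6); releases (1, 1), pool now (6, 7)
  P8: need (6, 7) fits (6, 7); releases (1, 1), pool now (7, 8)
  P7: need (7, 8) fits (7, 8); releases (0, 2), pool now (7, 10)


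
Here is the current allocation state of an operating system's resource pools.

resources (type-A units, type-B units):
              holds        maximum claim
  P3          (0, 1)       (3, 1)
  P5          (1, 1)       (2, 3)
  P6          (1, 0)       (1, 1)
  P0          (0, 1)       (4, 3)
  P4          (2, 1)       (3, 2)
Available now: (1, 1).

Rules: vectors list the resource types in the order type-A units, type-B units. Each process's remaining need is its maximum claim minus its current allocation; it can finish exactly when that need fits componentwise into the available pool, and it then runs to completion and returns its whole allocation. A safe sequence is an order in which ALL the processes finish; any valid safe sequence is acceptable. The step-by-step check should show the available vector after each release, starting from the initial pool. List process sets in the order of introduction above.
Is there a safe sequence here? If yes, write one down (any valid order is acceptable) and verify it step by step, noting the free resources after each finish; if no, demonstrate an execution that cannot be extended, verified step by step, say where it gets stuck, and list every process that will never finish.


SAFE. One safe sequence: P4, P6, P5, P3, P0.
Key observation: at P4 the run first touches a limit — (1, 1) against (1, 1), exact on a resource it actually requests.
Verifying each step:
  pool = (1, 1)
  P4 needs (1, 1) <= (1, 1) -> finishes; pool += (2, 1) = (3, 2)
  P6 needs (0, 1) <= (3, 2) -> finishes; pool += (1, 0) = (4, 2)
  P5 needs (1, 2) <= (4, 2) -> finishes; pool += (1, 1) = (5, 3)
  P3 needs (3, 0) <= (5, 3) -> finishes; pool += (0, 1) = (5, 4)
  P0 needs (4, 2) <= (5, 4) -> finishes; pool += (0, 1) = (5, 5)


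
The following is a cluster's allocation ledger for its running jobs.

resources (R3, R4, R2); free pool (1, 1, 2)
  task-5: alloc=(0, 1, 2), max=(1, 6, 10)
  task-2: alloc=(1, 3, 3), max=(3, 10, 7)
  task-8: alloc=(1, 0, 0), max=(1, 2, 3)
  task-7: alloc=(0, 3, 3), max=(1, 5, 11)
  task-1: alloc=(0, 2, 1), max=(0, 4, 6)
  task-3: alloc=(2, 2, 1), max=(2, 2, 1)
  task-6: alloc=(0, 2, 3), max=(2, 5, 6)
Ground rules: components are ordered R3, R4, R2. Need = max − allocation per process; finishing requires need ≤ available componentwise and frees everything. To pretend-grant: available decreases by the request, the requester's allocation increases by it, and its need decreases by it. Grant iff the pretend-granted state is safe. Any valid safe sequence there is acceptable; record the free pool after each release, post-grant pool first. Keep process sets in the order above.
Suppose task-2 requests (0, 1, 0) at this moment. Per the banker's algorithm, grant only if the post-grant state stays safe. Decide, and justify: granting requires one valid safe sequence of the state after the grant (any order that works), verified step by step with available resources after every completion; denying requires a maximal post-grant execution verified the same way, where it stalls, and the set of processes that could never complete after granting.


DENY — the pretend-granted state is unsafe.
Key observation: after task-3, task-8 the pool peaks at (4, 2, 3), and each blocked process is short somewhere: task-5 on R4, R2; task-2 on R4, R2; task-7 on R2; task-1 on R2; task-6 on R4.
On the post-grant state, task-3, task-8 is a maximal run — nothing extends it. Walking it through:
  pool = (1, 0, 2)
  task-3 needs (0, 0, 0) <= (1, 0, 2) -> finishes; pool += (2, 2, 1) = (3, 2, 3)
  task-8 needs (0, 2, 3) <= (3, 2, 3) -> finishes; pool += (1, 0, 0) = (4, 2, 3)
  task-5 still needs (1, 5, 8) but only (4, 2, 3) is free — short on R4 and R2
  task-2 still needs (2, 6, 4) but only (4, 2, 3) is free — short on R4 and R2
  task-7 still needs (1, 2, 8) but only (4, 2, 3) is free — short on R2
  task-1 still needs (0, 2, 5) but only (4, 2, 3) is free — short on R2
  task-6 still needs (2, 3, 3) but only (4, 2, 3) is free — short on R4
Post-grant, the permanently blocked set is task-5, task-2, task-7, task-1 and task-6.


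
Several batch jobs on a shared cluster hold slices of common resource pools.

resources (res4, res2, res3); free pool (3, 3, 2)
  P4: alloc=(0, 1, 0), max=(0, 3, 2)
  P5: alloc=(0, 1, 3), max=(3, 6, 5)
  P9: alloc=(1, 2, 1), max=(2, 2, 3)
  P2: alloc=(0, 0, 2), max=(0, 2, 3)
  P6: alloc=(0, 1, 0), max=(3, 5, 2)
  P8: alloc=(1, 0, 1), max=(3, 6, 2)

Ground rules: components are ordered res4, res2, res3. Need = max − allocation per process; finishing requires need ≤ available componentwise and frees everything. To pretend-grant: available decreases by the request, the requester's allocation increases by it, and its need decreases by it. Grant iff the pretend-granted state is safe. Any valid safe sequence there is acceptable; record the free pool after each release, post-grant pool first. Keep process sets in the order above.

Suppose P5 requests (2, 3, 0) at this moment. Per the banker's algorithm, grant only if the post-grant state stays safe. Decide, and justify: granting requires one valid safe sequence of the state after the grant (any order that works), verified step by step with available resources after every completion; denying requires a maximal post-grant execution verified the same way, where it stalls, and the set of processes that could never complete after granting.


GRANT. The post-grant state is safe; one safe sequence: P9, P5, P2, P8, P4, P6.
Key observation: post-grant, (1, 0, 2) remains, and an order beginning with P9 completes everyone.
Step-by-step check of the post-grant state:
  pool = (1, 0, 2)
  P9: need (1, 0, 2) fits (1, 0, 2); releases (1, 2, 1), pool now (2, 2, 3)
  P5: need (1, 2, 2) fits (2, 2, 3); releases (2, 4, 3), pool now (4, 6, 6)
  P2: need (0, 2, 1) fits (4, 6, 6); releases (0, 0, 2), pool now (4, 6, 8)
  P8: need (2, 6, 1) fits (4, 6, 8); releases (1, 0, 1), pool now (5, 6, 9)
  P4: need (0, 2, 2) fits (5, 6, 9); releases (0, 1, 0), pool now (5, 7, 9)
  P6: need (3, 4, 2) fits (5, 7, 9); releases (0, 1, 0), pool now (5, 8, 9)


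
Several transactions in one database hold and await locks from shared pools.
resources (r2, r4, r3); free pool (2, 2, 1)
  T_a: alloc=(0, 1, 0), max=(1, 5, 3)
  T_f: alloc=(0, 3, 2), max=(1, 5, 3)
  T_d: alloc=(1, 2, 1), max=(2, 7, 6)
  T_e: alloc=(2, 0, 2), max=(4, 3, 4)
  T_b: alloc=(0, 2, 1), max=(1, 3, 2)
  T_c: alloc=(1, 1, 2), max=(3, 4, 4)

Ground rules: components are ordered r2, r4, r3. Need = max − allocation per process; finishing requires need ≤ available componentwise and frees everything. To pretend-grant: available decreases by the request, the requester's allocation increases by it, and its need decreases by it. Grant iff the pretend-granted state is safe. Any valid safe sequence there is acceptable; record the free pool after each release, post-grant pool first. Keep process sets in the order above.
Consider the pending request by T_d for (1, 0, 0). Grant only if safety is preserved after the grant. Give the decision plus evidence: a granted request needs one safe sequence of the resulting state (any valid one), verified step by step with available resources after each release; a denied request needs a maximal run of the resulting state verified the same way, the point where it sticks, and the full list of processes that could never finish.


DENY. Granting would leave the state unsafe.
Key observation: after T_f, T_b, T_a the pool peaks at (1, 8, 4), and each blocked process is short somewhere: T_d on r3; T_e on r2; T_c on r2.
On the post-grant state, T_f, T_b, T_a is a maximal run — nothing extends it. Check, step by step:
  pool = (1, 2, 1)
  T_f needs (1, 2, 1) <= (1, 2, 1) -> finishes; pool += (0, 3, 2) = (1, 5, 3)
  T_b needs (1, 1, 1) <= (1, 5, 3) -> finishes; pool += (0, 2, 1) = (1, 7, 4)
  T_a needs (1, 4, 3) <= (1, 7, 4) -> finishes; pool += (0, 1, 0) = (1, 8, 4)
  T_d cannot run: need (0, 5, 5) vs free (1, 8, 4) (insufficient r3)
  T_e cannot run: need (2, 3, 2) vs free (1, 8, 4) (insufficient r2)
  T_c cannot run: need (2, 3, 2) vs free (1, 8, 4) (insufficient r2)
Had the request been granted, T_d, T_e and T_c could never finish.


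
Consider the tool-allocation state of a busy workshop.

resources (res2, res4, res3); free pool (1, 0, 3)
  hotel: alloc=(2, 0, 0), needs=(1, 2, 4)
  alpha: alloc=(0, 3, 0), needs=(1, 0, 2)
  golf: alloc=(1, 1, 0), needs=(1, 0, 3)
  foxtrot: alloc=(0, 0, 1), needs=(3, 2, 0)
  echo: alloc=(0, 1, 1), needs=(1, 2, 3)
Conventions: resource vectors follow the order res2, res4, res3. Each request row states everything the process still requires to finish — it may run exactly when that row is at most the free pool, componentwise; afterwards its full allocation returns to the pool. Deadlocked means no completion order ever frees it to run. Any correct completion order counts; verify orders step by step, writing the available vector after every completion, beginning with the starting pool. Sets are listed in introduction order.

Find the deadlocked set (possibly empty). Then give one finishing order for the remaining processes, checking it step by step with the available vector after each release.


The deadlocked set is empty.
Key observation: no deadlock: alpha fits now, and the freed resources carry the rest through.
The rest can finish in the order alpha, golf, echo, hotel, foxtrot. Walking it through:
  pool = (1, 0, 3)
  alpha: need (1, 0, 2) fits (1, 0, 3); releases (0, 3, 0), pool now (1, 3, 3)
  golf: need (1, 0, 3) fits (1, 3, 3); releases (1, 1, 0), pool now (2, 4, 3)
  echo: need (1, 2, 3) fits (2, 4, 3); releases (0, 1, 1), pool now (2, 5, 4)
  hotel: need (1, 2, 4) fits (2, 5, 4); releases (2, 0, 0), pool now (4, 5, 4)
  foxtrot: need (3, 2, 0) fits (4, 5, 4); releases (0, 0, 1), pool now (4, 5, 5)


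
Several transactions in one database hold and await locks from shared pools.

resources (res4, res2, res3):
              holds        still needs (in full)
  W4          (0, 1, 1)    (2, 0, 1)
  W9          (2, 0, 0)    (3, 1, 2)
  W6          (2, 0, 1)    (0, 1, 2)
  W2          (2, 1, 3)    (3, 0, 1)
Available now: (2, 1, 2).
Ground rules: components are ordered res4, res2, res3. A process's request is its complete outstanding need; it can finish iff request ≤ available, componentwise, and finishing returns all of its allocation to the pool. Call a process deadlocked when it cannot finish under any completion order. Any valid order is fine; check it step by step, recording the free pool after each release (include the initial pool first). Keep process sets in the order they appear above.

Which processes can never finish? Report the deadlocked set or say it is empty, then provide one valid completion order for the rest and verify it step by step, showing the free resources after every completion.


The deadlocked set is empty.
Key observation: there is always a runnable process — W6 first — so the state unwinds completely.
The rest can finish in the order W6, W9, W4, W2. Walking it through:
  pool = (2, 1, 2)
  W6: need (0, 1, 2) fits (2, 1, 2); releases (2, 0, 1), pool now (4, 1, 3)
  W9: need (3, 1, 2) fits (4, 1, 3); releases (2, 0, 0), pool now (6, 1, 3)
  W4: need (2, 0, 1) fits (6, 1, 3); releases (0, 1, 1), pool now (6, 2, 4)
  W2: need (3, 0, 1) fits (6, 2, 4); releases (2, 1, 3), pool now (8, 3, 7)


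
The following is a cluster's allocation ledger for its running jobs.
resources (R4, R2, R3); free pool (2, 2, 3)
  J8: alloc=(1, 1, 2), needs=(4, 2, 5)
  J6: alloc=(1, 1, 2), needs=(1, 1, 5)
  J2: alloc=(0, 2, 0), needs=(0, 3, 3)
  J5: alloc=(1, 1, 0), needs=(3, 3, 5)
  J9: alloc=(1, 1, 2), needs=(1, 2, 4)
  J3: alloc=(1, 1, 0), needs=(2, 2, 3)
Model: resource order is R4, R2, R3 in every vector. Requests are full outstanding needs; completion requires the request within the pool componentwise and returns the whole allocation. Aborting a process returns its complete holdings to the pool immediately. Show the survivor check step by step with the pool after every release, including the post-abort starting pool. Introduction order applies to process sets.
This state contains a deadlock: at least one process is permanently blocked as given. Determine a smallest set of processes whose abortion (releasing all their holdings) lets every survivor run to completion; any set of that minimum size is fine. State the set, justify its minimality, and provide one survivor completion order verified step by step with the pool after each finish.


Minimum abort set: J6.
Key observation: J8 could never have finished before the abort; with (1, 1, 2) returned by J6, it fits at step 3.
No smaller set exists: with zero aborts the deadlock remains.
One survivor order: J2, J3, J8, J5, J9. Check, step by step (post-abort pool first):
  pool = (3, 3, 5)
  run J2 (needs (0, 3, 3), free (3, 3, 5)); after release of (0, 2, 0) the pool is (3, 5, 5)
  run J3 (needs (2, 2, 3), free (3, 5, 5)); after release of (1, 1, 0) the pool is (4, 6, 5)
  run J8 (needs (4, 2, 5), free (4, 6, 5)); after release of (1, 1, 2) the pool is (5, 7, 7)
  run J5 (needs (3, 3, 5), free (5, 7, 7)); after release of (1, 1, 0) the pool is (6, 8, 7)
  run J9 (needs (1, 2, 4), free (6, 8, 7)); after release of (1, 1, 2) the pool is (7, 9, 9)
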